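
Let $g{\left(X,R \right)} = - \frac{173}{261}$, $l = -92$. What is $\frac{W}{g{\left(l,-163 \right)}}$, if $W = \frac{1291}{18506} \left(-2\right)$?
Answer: $\frac{336951}{1600769} \approx 0.21049$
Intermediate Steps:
$g{\left(X,R \right)} = - \frac{173}{261}$ ($g{\left(X,R \right)} = \left(-173\right) \frac{1}{261} = - \frac{173}{261}$)
$W = - \frac{1291}{9253}$ ($W = 1291 \cdot \frac{1}{18506} \left(-2\right) = \frac{1291}{18506} \left(-2\right) = - \frac{1291}{9253} \approx -0.13952$)
$\frac{W}{g{\left(l,-163 \right)}} = - \frac{1291}{9253 \left(- \frac{173}{261}\right)} = \left(- \frac{1291}{9253}\right) \left(- \frac{261}{173}\right) = \frac{336951}{1600769}$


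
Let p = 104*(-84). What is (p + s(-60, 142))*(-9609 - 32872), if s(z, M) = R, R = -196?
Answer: 379440292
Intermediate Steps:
p = -8736
s(z, M) = -196
(p + s(-60, 142))*(-9609 - 32872) = (-8736 - 196)*(-9609 - 32872) = -8932*(-42481) = 379440292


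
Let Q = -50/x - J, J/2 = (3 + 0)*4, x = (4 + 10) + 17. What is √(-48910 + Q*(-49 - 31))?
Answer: 3*I*√5003710/31 ≈ 216.47*I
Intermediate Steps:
x = 31 (x = 14 + 17 = 31)
J = 24 (J = 2*((3 + 0)*4) = 2*(3*4) = 2*12 = 24)
Q = -794/31 (Q = -50/31 - 1*24 = -50*1/31 - 24 = -50/31 - 24 = -794/31 ≈ -25.613)
√(-48910 + Q*(-49 - 31)) = √(-48910 - 794*(-49 - 31)/31) = √(-48910 - 794/31*(-80)) = √(-48910 + 63520/31) = √(-1452690/31) = 3*I*√5003710/31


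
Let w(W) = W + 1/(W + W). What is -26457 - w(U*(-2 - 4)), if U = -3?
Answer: -953101/36 ≈ -26475.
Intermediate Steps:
w(W) = W + 1/(2*W)
-26457 - w(U*(-2 - 4)) = -26457 - (-3*(-2 - 4) + 1/(2*((-3*(-2 - 4))))) = -26457 - (-3*(-6) + 1/(2*((-3*(-6))))) = -26457 - (18 + (½)/18) = -26457 - (18 + (½)*(1/18)) = -26457 - (18 + 1/36) = -26457 - 1*649/36 = -26457 - 649/36 = -953101/36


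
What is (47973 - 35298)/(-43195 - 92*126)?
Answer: -12675/54787 ≈ -0.23135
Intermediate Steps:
(47973 - 35298)/(-43195 - 92*126) = 12675/(-43195 - 11592) = 12675/(-54787) = 12675*(-1/54787) = -12675/54787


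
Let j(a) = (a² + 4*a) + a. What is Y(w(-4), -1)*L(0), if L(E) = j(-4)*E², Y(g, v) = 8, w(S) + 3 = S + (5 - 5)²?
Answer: 0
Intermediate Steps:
w(S) = -3 + S (w(S) = -3 + (S + (5 - 5)²) = -3 + (S + 0²) = -3 + (S + 0) = -3 + S)
j(a) = a² + 5*a
L(E) = -4*E² (L(E) = (-4*(5 - 4))*E² = (-4*1)*E² = -4*E²)
Y(w(-4), -1)*L(0) = 8*(-4*0²) = 8*(-4*0) = 8*0 = 0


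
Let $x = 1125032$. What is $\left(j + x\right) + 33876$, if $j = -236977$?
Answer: $921931$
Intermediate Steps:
$\left(j + x\right) + 33876 = \left(-236977 + 1125032\right) + 33876 = 888055 + 33876 = 921931$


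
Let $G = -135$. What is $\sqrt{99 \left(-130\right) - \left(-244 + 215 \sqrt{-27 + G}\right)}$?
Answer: $\sqrt{-12626 - 1935 i \sqrt{2}} \approx 12.107 - 113.02 i$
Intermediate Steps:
$\sqrt{99 \left(-130\right) - \left(-244 + 215 \sqrt{-27 + G}\right)} = \sqrt{99 \left(-130\right) + \left(- 215 \sqrt{-27 - 135} + 244\right)} = \sqrt{-12870 + \left(- 215 \sqrt{-162} + 244\right)} = \sqrt{-12870 + \left(- 215 \cdot 9 i \sqrt{2} + 244\right)} = \sqrt{-12870 + \left(- 1935 i \sqrt{2} + 244\right)} = \sqrt{-12870 + \left(244 - 1935 i \sqrt{2}\right)} = \sqrt{-12626 - 1935 i \sqrt{2}}$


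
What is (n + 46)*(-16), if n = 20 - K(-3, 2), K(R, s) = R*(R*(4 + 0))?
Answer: -480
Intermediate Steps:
K(R, s) = 4*R**2 (K(R, s) = R*(R*4) = R*(4*R) = 4*R**2)
n = -16 (n = 20 - 4*(-3)**2 = 20 - 4*9 = 20 - 1*36 = 20 - 36 = -16)
(n + 46)*(-16) = (-16 + 46)*(-16) = 30*(-16) = -480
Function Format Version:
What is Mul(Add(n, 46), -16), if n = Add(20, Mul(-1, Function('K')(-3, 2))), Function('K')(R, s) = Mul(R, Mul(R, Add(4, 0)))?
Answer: -480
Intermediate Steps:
Function('K')(R, s) = Mul(4, Pow(R, 2)) (Function('K')(R, s) = Mul(R, Mul(R, 4)) = Mul(R, Mul(4, R)) = Mul(4, Pow(R, 2)))
n = -16 (n = Add(20, Mul(-1, Mul(4, Pow(-3, 2)))) = Add(20, Mul(-1, Mul(4, 9))) = Add(20, Mul(-1, 36)) = Add(20, -36) = -16)
Mul(Add(n, 46), -16) = Mul(Add(-16, 46), -16) = Mul(30, -16) = -480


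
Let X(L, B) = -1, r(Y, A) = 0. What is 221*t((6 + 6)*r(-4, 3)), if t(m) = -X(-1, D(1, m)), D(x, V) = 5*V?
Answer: 221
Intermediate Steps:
t(m) = 1 (t(m) = -1*(-1) = 1)
221*t((6 + 6)*r(-4, 3)) = 221*1 = 221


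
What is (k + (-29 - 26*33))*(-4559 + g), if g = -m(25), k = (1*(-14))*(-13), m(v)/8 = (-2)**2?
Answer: 3236655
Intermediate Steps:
m(v) = 32 (m(v) = 8*(-2)**2 = 8*4 = 32)
k = 182 (k = -14*(-13) = 182)
g = -32 (g = -1*32 = -32)
(k + (-29 - 26*33))*(-4559 + g) = (182 + (-29 - 26*33))*(-4559 - 32) = (182 + (-29 - 858))*(-4591) = (182 - 887)*(-4591) = -705*(-4591) = 3236655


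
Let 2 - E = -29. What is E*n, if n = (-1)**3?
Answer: -31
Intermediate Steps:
n = -1
E = 31 (E = 2 - 1*(-29) = 2 + 29 = 31)
E*n = 31*(-1) = -31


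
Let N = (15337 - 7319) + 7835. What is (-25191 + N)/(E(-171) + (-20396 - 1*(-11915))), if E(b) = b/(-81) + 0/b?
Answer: 42021/38155 ≈ 1.1013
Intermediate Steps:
N = 15853 (N = 8018 + 7835 = 15853)
E(b) = -b/81 (E(b) = b*(-1/81) + 0 = -b/81 + 0 = -b/81)
(-25191 + N)/(E(-171) + (-20396 - 1*(-11915))) = (-25191 + 15853)/(-1/81*(-171) + (-20396 - 1*(-11915))) = -9338/(19/9 + (-20396 + 11915)) = -9338/(19/9 - 8481) = -9338/(-76310/9) = -9338*(-9/76310) = 42021/38155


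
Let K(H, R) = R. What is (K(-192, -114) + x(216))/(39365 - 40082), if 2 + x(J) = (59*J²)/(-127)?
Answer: 2767436/91059 ≈ 30.392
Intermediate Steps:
x(J) = -2 - 59*J²/127 (x(J) = -2 + (59*J²)/(-127) = -2 + (59*J²)*(-1/127) = -2 - 59*J²/127)
(K(-192, -114) + x(216))/(39365 - 40082) = (-114 + (-2 - 59/127*216²))/(39365 - 40082) = (-114 + (-2 - 59/127*46656))/(-717) = (-114 + (-2 - 2752704/127))*(-1/717) = (-114 - 2752958/127)*(-1/717) = -2767436/127*(-1/717) = 2767436/91059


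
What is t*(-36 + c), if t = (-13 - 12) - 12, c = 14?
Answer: 814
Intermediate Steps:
t = -37 (t = -25 - 12 = -37)
t*(-36 + c) = -37*(-36 + 14) = -37*(-22) = 814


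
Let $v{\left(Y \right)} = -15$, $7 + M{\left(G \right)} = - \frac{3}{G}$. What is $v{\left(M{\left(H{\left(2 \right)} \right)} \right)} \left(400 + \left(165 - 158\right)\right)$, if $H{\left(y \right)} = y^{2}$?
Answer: $-6105$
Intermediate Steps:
$M{\left(G \right)} = -7 - \frac{3}{G}$
$v{\left(M{\left(H{\left(2 \right)} \right)} \right)} \left(400 + \left(165 - 158\right)\right) = - 15 \left(400 + \left(165 - 158\right)\right) = - 15 \left(400 + 7\right) = \left(-15\right) 407 = -6105$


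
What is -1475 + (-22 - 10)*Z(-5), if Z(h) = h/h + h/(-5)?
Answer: -1539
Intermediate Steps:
Z(h) = 1 - h/5 (Z(h) = 1 + h*(-⅕) = 1 - h/5)
-1475 + (-22 - 10)*Z(-5) = -1475 + (-22 - 10)*(1 - ⅕*(-5)) = -1475 - 32*(1 + 1) = -1475 - 32*2 = -1475 - 64 = -1539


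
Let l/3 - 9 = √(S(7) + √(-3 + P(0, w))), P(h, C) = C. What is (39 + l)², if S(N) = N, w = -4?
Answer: 9*(22 + √(7 + I*√7))² ≈ 5484.6 + 218.48*I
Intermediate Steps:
l = 27 + 3*√(7 + I*√7) (l = 27 + 3*√(7 + √(-3 - 4)) = 27 + 3*√(7 + √(-7)) = 27 + 3*√(7 + I*√7) ≈ 35.073 + 1.4748*I)
(39 + l)² = (39 + (27 + 3*√(7 + I*√7)))² = (66 + 3*√(7 + I*√7))²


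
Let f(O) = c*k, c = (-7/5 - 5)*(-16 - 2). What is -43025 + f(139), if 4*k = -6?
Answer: -215989/5 ≈ -43198.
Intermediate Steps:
k = -3/2 (k = (¼)*(-6) = -3/2 ≈ -1.5000)
c = 576/5 (c = (-7*⅕ - 5)*(-18) = (-7/5 - 5)*(-18) = -32/5*(-18) = 576/5 ≈ 115.20)
f(O) = -864/5 (f(O) = (576/5)*(-3/2) = -864/5)
-43025 + f(139) = -43025 - 864/5 = -215989/5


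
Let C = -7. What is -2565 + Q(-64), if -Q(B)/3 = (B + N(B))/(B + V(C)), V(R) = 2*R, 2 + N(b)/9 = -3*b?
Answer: -32522/13 ≈ -2501.7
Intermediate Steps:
N(b) = -18 - 27*b (N(b) = -18 + 9*(-3*b) = -18 - 27*b)
Q(B) = -3*(-18 - 26*B)/(-14 + B) (Q(B) = -3*(B + (-18 - 27*B))/(B + 2*(-7)) = -3*(-18 - 26*B)/(B - 14) = -3*(-18 - 26*B)/(-14 + B))
-2565 + Q(-64) = -2565 + 6*(9 + 13*(-64))/(-14 - 64) = -2565 + 6*(9 - 832)/(-78) = -2565 + 6*(-1/78)*(-823) = -2565 + 823/13 = -32522/13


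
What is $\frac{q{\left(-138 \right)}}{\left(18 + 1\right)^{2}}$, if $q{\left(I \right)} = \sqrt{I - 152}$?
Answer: $\frac{i \sqrt{290}}{361} \approx 0.047173 i$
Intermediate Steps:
$q{\left(I \right)} = \sqrt{-152 + I}$
$\frac{q{\left(-138 \right)}}{\left(18 + 1\right)^{2}} = \frac{\sqrt{-152 - 138}}{\left(18 + 1\right)^{2}} = \frac{\sqrt{-290}}{19^{2}} = \frac{i \sqrt{290}}{361}$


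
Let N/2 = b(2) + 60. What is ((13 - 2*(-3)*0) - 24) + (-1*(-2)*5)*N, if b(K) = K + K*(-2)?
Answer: 1149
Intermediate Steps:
b(K) = -K (b(K) = K - 2*K = -K)
N = 116 (N = 2*(-1*2 + 60) = 2*(-2 + 60) = 2*58 = 116)
((13 - 2*(-3)*0) - 24) + (-1*(-2)*5)*N = ((13 - 2*(-3)*0) - 24) + (-1*(-2)*5)*116 = ((13 + 6*0) - 24) + (2*5)*116 = ((13 + 0) - 24) + 10*116 = (13 - 24) + 1160 = -11 + 1160 = 1149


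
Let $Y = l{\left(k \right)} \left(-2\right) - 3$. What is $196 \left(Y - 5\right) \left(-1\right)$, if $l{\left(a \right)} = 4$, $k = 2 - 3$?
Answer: $3136$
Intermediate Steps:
$k = -1$ ($k = 2 - 3 = -1$)
$Y = -11$ ($Y = 4 \left(-2\right) - 3 = -8 - 3 = -11$)
$196 \left(Y - 5\right) \left(-1\right) = 196 \left(-11 - 5\right) \left(-1\right) = 196 \left(\left(-16\right) \left(-1\right)\right) = 196 \cdot 16 = 3136$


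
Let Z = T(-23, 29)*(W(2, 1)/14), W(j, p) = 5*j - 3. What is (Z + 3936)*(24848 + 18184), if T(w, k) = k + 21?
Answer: 170449752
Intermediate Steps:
W(j, p) = -3 + 5*j
T(w, k) = 21 + k
Z = 25 (Z = (21 + 29)*((-3 + 5*2)/14) = 50*((-3 + 10)*(1/14)) = 50*(7*(1/14)) = 50*(½) = 25)
(Z + 3936)*(24848 + 18184) = (25 + 3936)*(24848 + 18184) = 3961*43032 = 170449752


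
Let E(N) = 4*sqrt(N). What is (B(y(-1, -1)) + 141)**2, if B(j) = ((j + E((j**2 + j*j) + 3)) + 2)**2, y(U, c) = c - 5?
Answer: 1918249 - 434240*sqrt(3) ≈ 1.1661e+6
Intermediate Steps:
y(U, c) = -5 + c
B(j) = (2 + j + 4*sqrt(3 + 2*j**2))**2 (B(j) = ((j + 4*sqrt((j**2 + j*j) + 3)) + 2)**2 = ((j + 4*sqrt((j**2 + j**2) + 3)) + 2)**2 = ((j + 4*sqrt(2*j**2 + 3)) + 2)**2 = ((j + 4*sqrt(3 + 2*j**2)) + 2)**2 = (2 + j + 4*sqrt(3 + 2*j**2))**2)
(B(y(-1, -1)) + 141)**2 = ((2 + (-5 - 1) + 4*sqrt(3 + 2*(-5 - 1)**2))**2 + 141)**2 = ((2 - 6 + 4*sqrt(3 + 2*(-6)**2))**2 + 141)**2 = ((2 - 6 + 4*sqrt(3 + 2*36))**2 + 141)**2 = ((2 - 6 + 4*sqrt(3 + 72))**2 + 141)**2 = ((2 - 6 + 4*sqrt(75))**2 + 141)**2 = ((2 - 6 + 4*(5*sqrt(3)))**2 + 141)**2 = ((2 - 6 + 20*sqrt(3))**2 + 141)**2 = ((-4 + 20*sqrt(3))**2 + 141)**2 = (141 + (-4 + 20*sqrt(3))**2)**2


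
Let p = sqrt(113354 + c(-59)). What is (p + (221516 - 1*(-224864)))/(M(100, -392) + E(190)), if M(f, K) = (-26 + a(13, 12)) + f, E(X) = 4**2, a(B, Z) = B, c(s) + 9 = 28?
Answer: 446380/103 + 3*sqrt(12597)/103 ≈ 4337.1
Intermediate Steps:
c(s) = 19 (c(s) = -9 + 28 = 19)
E(X) = 16
p = 3*sqrt(12597) (p = sqrt(113354 + 19) = sqrt(113373) = 3*sqrt(12597) ≈ 336.71)
M(f, K) = -13 + f (M(f, K) = (-26 + 13) + f = -13 + f)
(p + (221516 - 1*(-224864)))/(M(100, -392) + E(190)) = (3*sqrt(12597) + (221516 - 1*(-224864)))/((-13 + 100) + 16) = (3*sqrt(12597) + (221516 + 224864))/(87 + 16) = (3*sqrt(12597) + 446380)/103 = (446380 + 3*sqrt(12597))*(1/103) = 446380/103 + 3*sqrt(12597)/103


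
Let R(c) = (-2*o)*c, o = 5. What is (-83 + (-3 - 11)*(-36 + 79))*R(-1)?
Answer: -6850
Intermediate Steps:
R(c) = -10*c (R(c) = (-2*5)*c = -10*c)
(-83 + (-3 - 11)*(-36 + 79))*R(-1) = (-83 + (-3 - 11)*(-36 + 79))*(-10*(-1)) = (-83 - 14*43)*10 = (-83 - 602)*10 = -685*10 = -6850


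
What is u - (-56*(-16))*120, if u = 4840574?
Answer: 4733054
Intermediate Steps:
u - (-56*(-16))*120 = 4840574 - (-56*(-16))*120 = 4840574 - 896*120 = 4840574 - 1*107520 = 4840574 - 107520 = 4733054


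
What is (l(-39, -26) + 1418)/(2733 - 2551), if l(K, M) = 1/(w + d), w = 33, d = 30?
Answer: 89335/11466 ≈ 7.7913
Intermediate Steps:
l(K, M) = 1/63 (l(K, M) = 1/(33 + 30) = 1/63)
(l(-39, -26) + 1418)/(2733 - 2551) = (1/63 + 1418)/(2733 - 2551) = (89335/63)/182 = (89335/63)*(1/182) = 89335/11466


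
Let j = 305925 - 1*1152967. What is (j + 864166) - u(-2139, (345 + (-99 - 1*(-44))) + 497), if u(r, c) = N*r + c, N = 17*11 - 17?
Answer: 379967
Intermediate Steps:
N = 170 (N = 187 - 17 = 170)
j = -847042 (j = 305925 - 1152967 = -847042)
u(r, c) = c + 170*r (u(r, c) = 170*r + c = c + 170*r)
(j + 864166) - u(-2139, (345 + (-99 - 1*(-44))) + 497) = (-847042 + 864166) - (((345 + (-99 - 1*(-44))) + 497) + 170*(-2139)) = 17124 - (((345 + (-99 + 44)) + 497) - 363630) = 17124 - (((345 - 55) + 497) - 363630) = 17124 - ((290 + 497) - 363630) = 17124 - (787 - 363630) = 17124 - 1*(-362843) = 17124 + 362843 = 379967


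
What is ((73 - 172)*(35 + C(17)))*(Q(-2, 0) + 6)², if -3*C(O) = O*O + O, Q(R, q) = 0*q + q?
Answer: 238788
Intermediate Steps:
Q(R, q) = q (Q(R, q) = 0 + q = q)
C(O) = -O/3 - O²/3 (C(O) = -(O*O + O)/3 = -(O² + O)/3 = -(O + O²)/3 = -O/3 - O²/3)
((73 - 172)*(35 + C(17)))*(Q(-2, 0) + 6)² = ((73 - 172)*(35 - ⅓*17*(1 + 17)))*(0 + 6)² = -99*(35 - ⅓*17*18)*6² = -99*(35 - 102)*36 = -99*(-67)*36 = 6633*36 = 238788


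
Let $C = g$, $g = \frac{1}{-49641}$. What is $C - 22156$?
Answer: $- \frac{1099845997}{49641} \approx -22156.0$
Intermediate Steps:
$g = - \frac{1}{49641} \approx -2.0145 \cdot 10^{-5}$
$C = - \frac{1}{49641} \approx -2.0145 \cdot 10^{-5}$
$C - 22156 = - \frac{1}{49641} - 22156 = - \frac{1099845997}{49641}$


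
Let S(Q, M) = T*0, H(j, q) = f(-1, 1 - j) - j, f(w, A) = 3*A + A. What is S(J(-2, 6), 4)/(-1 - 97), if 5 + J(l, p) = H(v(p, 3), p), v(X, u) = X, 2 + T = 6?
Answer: 0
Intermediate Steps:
f(w, A) = 4*A
T = 4 (T = -2 + 6 = 4)
H(j, q) = 4 - 5*j (H(j, q) = 4*(1 - j) - j = (4 - 4*j) - j = 4 - 5*j)
J(l, p) = -1 - 5*p (J(l, p) = -5 + (4 - 5*p) = -1 - 5*p)
S(Q, M) = 0 (S(Q, M) = 4*0 = 0)
S(J(-2, 6), 4)/(-1 - 97) = 0/(-1 - 97) = 0/(-98) = -1/98*0 = 0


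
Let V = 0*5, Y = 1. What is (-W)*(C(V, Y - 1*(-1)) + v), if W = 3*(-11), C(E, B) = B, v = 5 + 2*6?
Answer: 627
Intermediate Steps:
V = 0
v = 17 (v = 5 + 12 = 17)
W = -33
(-W)*(C(V, Y - 1*(-1)) + v) = (-1*(-33))*((1 - 1*(-1)) + 17) = 33*((1 + 1) + 17) = 33*(2 + 17) = 33*19 = 627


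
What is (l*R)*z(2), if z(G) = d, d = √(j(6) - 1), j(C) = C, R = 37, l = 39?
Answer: 1443*√5 ≈ 3226.6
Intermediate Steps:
d = √5 (d = √(6 - 1) = √5 ≈ 2.2361)
z(G) = √5
(l*R)*z(2) = (39*37)*√5 = 1443*√5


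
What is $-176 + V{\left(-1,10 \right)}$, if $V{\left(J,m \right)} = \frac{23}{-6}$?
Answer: $- \frac{1079}{6} \approx -179.83$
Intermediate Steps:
$V{\left(J,m \right)} = - \frac{23}{6}$ ($V{\left(J,m \right)} = 23 \left(- \frac{1}{6}\right) = - \frac{23}{6}$)
$-176 + V{\left(-1,10 \right)} = -176 - \frac{23}{6} = - \frac{1079}{6}$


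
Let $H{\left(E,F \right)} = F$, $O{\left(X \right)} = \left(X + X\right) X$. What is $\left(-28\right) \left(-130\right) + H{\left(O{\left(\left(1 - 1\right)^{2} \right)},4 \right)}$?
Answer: $3644$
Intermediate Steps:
$O{\left(X \right)} = 2 X^{2}$ ($O{\left(X \right)} = 2 X X = 2 X^{2}$)
$\left(-28\right) \left(-130\right) + H{\left(O{\left(\left(1 - 1\right)^{2} \right)},4 \right)} = \left(-28\right) \left(-130\right) + 4 = 3640 + 4 = 3644$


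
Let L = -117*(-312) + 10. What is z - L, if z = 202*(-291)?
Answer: -95296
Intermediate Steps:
L = 36514 (L = 36504 + 10 = 36514)
z = -58782
z - L = -58782 - 1*36514 = -58782 - 36514 = -95296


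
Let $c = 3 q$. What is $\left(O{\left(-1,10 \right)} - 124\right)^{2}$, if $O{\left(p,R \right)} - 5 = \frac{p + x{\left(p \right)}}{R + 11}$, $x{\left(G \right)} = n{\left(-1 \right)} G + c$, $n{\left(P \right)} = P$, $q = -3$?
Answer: $\frac{698896}{49} \approx 14263.0$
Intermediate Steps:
$c = -9$ ($c = 3 \left(-3\right) = -9$)
$x{\left(G \right)} = -9 - G$ ($x{\left(G \right)} = - G - 9 = -9 - G$)
$O{\left(p,R \right)} = 5 - \frac{9}{11 + R}$ ($O{\left(p,R \right)} = 5 + \frac{p - \left(9 + p\right)}{R + 11} = 5 - \frac{9}{11 + R}$)
$\left(O{\left(-1,10 \right)} - 124\right)^{2} = \left(\frac{46 + 5 \cdot 10}{11 + 10} - 124\right)^{2} = \left(\frac{46 + 50}{21} - 124\right)^{2} = \left(\frac{1}{21} \cdot 96 - 124\right)^{2} = \left(\frac{32}{7} - 124\right)^{2} = \left(- \frac{836}{7}\right)^{2} = \frac{698896}{49}$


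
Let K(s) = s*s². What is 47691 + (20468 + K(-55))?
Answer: -98216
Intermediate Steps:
K(s) = s³
47691 + (20468 + K(-55)) = 47691 + (20468 + (-55)³) = 47691 + (20468 - 166375) = 47691 - 145907 = -98216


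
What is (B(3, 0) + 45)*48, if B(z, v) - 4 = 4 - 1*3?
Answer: 2400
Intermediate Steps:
B(z, v) = 5 (B(z, v) = 4 + (4 - 1*3) = 4 + (4 - 3) = 4 + 1 = 5)
(B(3, 0) + 45)*48 = (5 + 45)*48 = 50*48 = 2400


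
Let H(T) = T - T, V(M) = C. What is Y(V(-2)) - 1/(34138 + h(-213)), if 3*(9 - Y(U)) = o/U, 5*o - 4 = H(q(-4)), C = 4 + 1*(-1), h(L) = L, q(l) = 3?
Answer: 2720776/305325 ≈ 8.9111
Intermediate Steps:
C = 3 (C = 4 - 1 = 3)
V(M) = 3
H(T) = 0
o = ⅘ (o = ⅘ + (⅕)*0 = ⅘ + 0 = ⅘ ≈ 0.80000)
Y(U) = 9 - 4/(15*U)
Y(V(-2)) - 1/(34138 + h(-213)) = (9 - 4/15/3) - 1/(34138 - 213) = (9 - 4/15*⅓) - 1/33925 = (9 - 4/45) - 1*1/33925 = 401/45 - 1/33925 = 2720776/305325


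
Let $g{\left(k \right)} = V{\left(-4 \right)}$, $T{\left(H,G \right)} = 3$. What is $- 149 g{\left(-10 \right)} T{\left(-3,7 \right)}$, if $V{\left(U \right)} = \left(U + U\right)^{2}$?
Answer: $-28608$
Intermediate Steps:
$V{\left(U \right)} = 4 U^{2}$ ($V{\left(U \right)} = \left(2 U\right)^{2} = 4 U^{2}$)
$g{\left(k \right)} = 64$ ($g{\left(k \right)} = 4 \left(-4\right)^{2} = 4 \cdot 16 = 64$)
$- 149 g{\left(-10 \right)} T{\left(-3,7 \right)} = \left(-149\right) 64 \cdot 3 = \left(-9536\right) 3 = -28608$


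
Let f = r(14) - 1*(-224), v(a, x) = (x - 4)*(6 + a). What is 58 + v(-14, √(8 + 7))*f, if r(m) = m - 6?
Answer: 7482 - 1856*√15 ≈ 293.74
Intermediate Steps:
r(m) = -6 + m
v(a, x) = (-4 + x)*(6 + a)
f = 232 (f = (-6 + 14) - 1*(-224) = 8 + 224 = 232)
58 + v(-14, √(8 + 7))*f = 58 + (-24 - 4*(-14) + 6*√(8 + 7) - 14*√(8 + 7))*232 = 58 + (-24 + 56 + 6*√15 - 14*√15)*232 = 58 + (32 - 8*√15)*232 = 58 + (7424 - 1856*√15) = 7482 - 1856*√15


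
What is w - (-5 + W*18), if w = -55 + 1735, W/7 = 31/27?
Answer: 4621/3 ≈ 1540.3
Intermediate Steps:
W = 217/27 (W = 7*(31/27) = 217/27 ≈ 8.0370)
w = 1680
w - (-5 + W*18) = 1680 - (-5 + (217/27)*18) = 1680 - (-5 + 434/3) = 1680 - 1*419/3 = 1680 - 419/3 = 4621/3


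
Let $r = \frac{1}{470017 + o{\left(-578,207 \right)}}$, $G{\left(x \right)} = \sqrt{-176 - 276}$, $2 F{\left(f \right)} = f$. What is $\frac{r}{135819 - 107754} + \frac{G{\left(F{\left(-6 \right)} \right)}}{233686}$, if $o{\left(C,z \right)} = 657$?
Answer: $\frac{1}{13209465810} + \frac{i \sqrt{113}}{116843} \approx 7.5703 \cdot 10^{-11} + 9.0978 \cdot 10^{-5} i$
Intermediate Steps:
$F{\left(f \right)} = \frac{f}{2}$
$G{\left(x \right)} = 2 i \sqrt{113}$ ($G{\left(x \right)} = \sqrt{-452} = 2 i \sqrt{113}$)
$r = \frac{1}{470674}$ ($r = \frac{1}{470017 + 657} = \frac{1}{470674} \approx 2.1246 \cdot 10^{-6}$)
$\frac{r}{135819 - 107754} + \frac{G{\left(F{\left(-6 \right)} \right)}}{233686} = \frac{1}{470674 \left(135819 - 107754\right)} + \frac{2 i \sqrt{113}}{233686} = \frac{1}{470674 \cdot 28065} + 2 i \sqrt{113} \cdot \frac{1}{233686} = \frac{1}{470674} \cdot \frac{1}{28065} + \frac{i \sqrt{113}}{116843} = \frac{1}{13209465810} + \frac{i \sqrt{113}}{116843}$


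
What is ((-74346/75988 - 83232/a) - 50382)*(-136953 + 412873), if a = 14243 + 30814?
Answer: -3966513908520459000/285315943 ≈ -1.3902e+10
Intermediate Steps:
a = 45057
((-74346/75988 - 83232/a) - 50382)*(-136953 + 412873) = ((-74346/75988 - 83232/45057) - 50382)*(-136953 + 412873) = ((-74346*1/75988 - 83232*1/45057) - 50382)*275920 = ((-37173/37994 - 27744/15019) - 50382)*275920 = (-1612406823/570631886 - 50382)*275920 = -28751188087275/570631886*275920 = -3966513908520459000/285315943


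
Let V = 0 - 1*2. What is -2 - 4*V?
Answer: 6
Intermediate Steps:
V = -2 (V = 0 - 2 = -2)
-2 - 4*V = -2 - 4*(-2) = -2 + 8 = 6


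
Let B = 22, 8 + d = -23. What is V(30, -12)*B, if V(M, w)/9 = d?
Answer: -6138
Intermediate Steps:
d = -31 (d = -8 - 23 = -31)
V(M, w) = -279 (V(M, w) = 9*(-31) = -279)
V(30, -12)*B = -279*22 = -6138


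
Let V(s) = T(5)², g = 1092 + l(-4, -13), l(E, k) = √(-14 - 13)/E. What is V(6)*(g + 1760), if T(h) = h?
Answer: 71300 - 75*I*√3/4 ≈ 71300.0 - 32.476*I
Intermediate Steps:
l(E, k) = 3*I*√3/E (l(E, k) = √(-27)/E = (3*I*√3)/E = 3*I*√3/E)
g = 1092 - 3*I*√3/4 (g = 1092 + 3*I*√3/(-4) = 1092 + 3*I*√3*(-¼) = 1092 - 3*I*√3/4 ≈ 1092.0 - 1.299*I)
V(s) = 25 (V(s) = 5² = 25)
V(6)*(g + 1760) = 25*((1092 - 3*I*√3/4) + 1760) = 25*(2852 - 3*I*√3/4) = 71300 - 75*I*√3/4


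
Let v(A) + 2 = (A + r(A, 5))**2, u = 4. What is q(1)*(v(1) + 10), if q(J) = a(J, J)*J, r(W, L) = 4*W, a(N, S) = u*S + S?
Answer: 165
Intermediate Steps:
a(N, S) = 5*S (a(N, S) = 4*S + S = 5*S)
v(A) = -2 + 25*A**2 (v(A) = -2 + (A + 4*A)**2 = -2 + (5*A)**2 = -2 + 25*A**2)
q(J) = 5*J**2 (q(J) = (5*J)*J = 5*J**2)
q(1)*(v(1) + 10) = (5*1**2)*((-2 + 25*1**2) + 10) = (5*1)*((-2 + 25*1) + 10) = 5*((-2 + 25) + 10) = 5*(23 + 10) = 5*33 = 165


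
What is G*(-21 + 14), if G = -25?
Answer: 175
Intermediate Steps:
G*(-21 + 14) = -25*(-21 + 14) = -25*(-7) = 175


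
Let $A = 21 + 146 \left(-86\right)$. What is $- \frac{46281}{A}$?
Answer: $\frac{46281}{12535} \approx 3.6921$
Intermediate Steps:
$A = -12535$ ($A = 21 - 12556 = -12535$)
$- \frac{46281}{A} = - \frac{46281}{-12535} = \left(-46281\right) \left(- \frac{1}{12535}\right) = \frac{46281}{12535}$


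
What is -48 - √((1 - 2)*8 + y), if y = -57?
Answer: -48 - I*√65 ≈ -48.0 - 8.0623*I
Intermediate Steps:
-48 - √((1 - 2)*8 + y) = -48 - √((1 - 2)*8 - 57) = -48 - √(-1*8 - 57) = -48 - √(-8 - 57) = -48 - √(-65) = -48 - I*√65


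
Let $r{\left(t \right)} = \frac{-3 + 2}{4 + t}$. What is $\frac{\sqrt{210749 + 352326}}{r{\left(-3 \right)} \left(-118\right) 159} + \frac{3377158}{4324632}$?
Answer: $\frac{1688579}{2162316} + \frac{5 \sqrt{22523}}{18762} \approx 0.82091$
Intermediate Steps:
$r{\left(t \right)} = - \frac{1}{4 + t}$
$\frac{\sqrt{210749 + 352326}}{r{\left(-3 \right)} \left(-118\right) 159} + \frac{3377158}{4324632} = \frac{\sqrt{210749 + 352326}}{- \frac{1}{4 - 3} \left(-118\right) 159} + \frac{3377158}{4324632} = \frac{\sqrt{563075}}{- 1^{-1} \left(-118\right) 159} + 3377158 \cdot \frac{1}{4324632} = \frac{5 \sqrt{22523}}{\left(-1\right) 1 \left(-118\right) 159} + \frac{1688579}{2162316} = \frac{5 \sqrt{22523}}{\left(-1\right) \left(-118\right) 159} + \frac{1688579}{2162316} = \frac{5 \sqrt{22523}}{118 \cdot 159} + \frac{1688579}{2162316} = \frac{5 \sqrt{22523}}{18762} + \frac{1688579}{2162316} = \frac{1688579}{2162316} + \frac{5 \sqrt{22523}}{18762}$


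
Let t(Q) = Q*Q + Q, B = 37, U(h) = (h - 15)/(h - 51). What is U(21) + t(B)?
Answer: 7029/5 ≈ 1405.8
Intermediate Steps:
U(h) = (-15 + h)/(-51 + h)
t(Q) = Q + Q² (t(Q) = Q² + Q = Q + Q²)
U(21) + t(B) = (-15 + 21)/(-51 + 21) + 37*(1 + 37) = 6/(-30) + 37*38 = -1/30*6 + 1406 = -⅕ + 1406 = 7029/5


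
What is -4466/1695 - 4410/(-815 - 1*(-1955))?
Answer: -418873/64410 ≈ -6.5032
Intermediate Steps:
-4466/1695 - 4410/(-815 - 1*(-1955)) = -4466*1/1695 - 4410/(-815 + 1955) = -4466/1695 - 4410/1140 = -4466/1695 - 4410*1/1140 = -4466/1695 - 147/38 = -418873/64410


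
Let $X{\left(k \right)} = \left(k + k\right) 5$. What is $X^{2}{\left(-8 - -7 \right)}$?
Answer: $100$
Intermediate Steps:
$X{\left(k \right)} = 10 k$ ($X{\left(k \right)} = 2 k 5 = 10 k$)
$X^{2}{\left(-8 - -7 \right)} = \left(10 \left(-8 - -7\right)\right)^{2} = \left(10 \left(-8 + 7\right)\right)^{2} = \left(10 \left(-1\right)\right)^{2} = \left(-10\right)^{2} = 100$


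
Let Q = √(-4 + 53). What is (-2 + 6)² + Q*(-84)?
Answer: -572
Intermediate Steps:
Q = 7 (Q = √49 = 7)
(-2 + 6)² + Q*(-84) = (-2 + 6)² + 7*(-84) = 4² - 588 = 16 - 588 = -572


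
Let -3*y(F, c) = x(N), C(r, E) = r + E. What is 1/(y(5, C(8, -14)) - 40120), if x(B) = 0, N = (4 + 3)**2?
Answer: -1/40120 ≈ -2.4925e-5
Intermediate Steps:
N = 49 (N = 7**2 = 49)
C(r, E) = E + r
y(F, c) = 0 (y(F, c) = -1/3*0 = 0)
1/(y(5, C(8, -14)) - 40120) = 1/(0 - 40120) = 1/(-40120) = -1/40120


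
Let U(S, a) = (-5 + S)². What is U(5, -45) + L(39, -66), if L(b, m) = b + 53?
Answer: 92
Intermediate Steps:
L(b, m) = 53 + b
U(5, -45) + L(39, -66) = (-5 + 5)² + (53 + 39) = 0² + 92 = 0 + 92 = 92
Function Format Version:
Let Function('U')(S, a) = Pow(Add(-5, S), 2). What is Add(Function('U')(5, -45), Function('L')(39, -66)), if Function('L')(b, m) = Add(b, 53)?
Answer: 92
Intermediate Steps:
Function('L')(b, m) = Add(53, b)
Add(Function('U')(5, -45), Function('L')(39, -66)) = Add(Pow(Add(-5, 5), 2), Add(53, 39)) = Add(Pow(0, 2), 92) = Add(0, 92) = 92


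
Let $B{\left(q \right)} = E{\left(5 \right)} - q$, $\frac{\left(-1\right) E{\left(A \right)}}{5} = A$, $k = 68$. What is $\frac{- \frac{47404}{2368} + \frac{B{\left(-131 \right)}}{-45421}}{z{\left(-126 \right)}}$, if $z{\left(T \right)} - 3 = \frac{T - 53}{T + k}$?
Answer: $- \frac{294567239}{89546216} \approx -3.2896$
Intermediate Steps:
$E{\left(A \right)} = - 5 A$
$B{\left(q \right)} = -25 - q$ ($B{\left(q \right)} = \left(-5\right) 5 - q = -25 - q$)
$z{\left(T \right)} = 3 + \frac{-53 + T}{68 + T}$ ($z{\left(T \right)} = 3 + \frac{T - 53}{T + 68} = 3 + \frac{-53 + T}{68 + T}$)
$\frac{- \frac{47404}{2368} + \frac{B{\left(-131 \right)}}{-45421}}{z{\left(-126 \right)}} = \frac{- \frac{47404}{2368} + \frac{-25 - -131}{-45421}}{\frac{1}{68 - 126} \left(151 + 4 \left(-126\right)\right)} = \frac{\left(-47404\right) \frac{1}{2368} + \left(-25 + 131\right) \left(- \frac{1}{45421}\right)}{\frac{1}{-58} \left(151 - 504\right)} = \frac{- \frac{11851}{592} + 106 \left(- \frac{1}{45421}\right)}{\left(- \frac{1}{58}\right) \left(-353\right)} = \frac{- \frac{11851}{592} - \frac{2}{857}}{\frac{353}{58}} = \left(- \frac{10157491}{507344}\right) \frac{58}{353} = - \frac{294567239}{89546216}$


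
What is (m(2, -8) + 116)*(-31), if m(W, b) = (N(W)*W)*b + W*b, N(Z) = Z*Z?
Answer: -1116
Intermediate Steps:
N(Z) = Z**2
m(W, b) = W*b + b*W**3 (m(W, b) = (W**2*W)*b + W*b = W**3*b + W*b = b*W**3 + W*b = W*b + b*W**3)
(m(2, -8) + 116)*(-31) = (2*(-8)*(1 + 2**2) + 116)*(-31) = (2*(-8)*(1 + 4) + 116)*(-31) = (2*(-8)*5 + 116)*(-31) = (-80 + 116)*(-31) = 36*(-31) = -1116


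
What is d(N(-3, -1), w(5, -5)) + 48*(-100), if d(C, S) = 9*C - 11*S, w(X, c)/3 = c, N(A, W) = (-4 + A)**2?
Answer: -4194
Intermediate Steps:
w(X, c) = 3*c
d(C, S) = -11*S + 9*C
d(N(-3, -1), w(5, -5)) + 48*(-100) = (-33*(-5) + 9*(-4 - 3)**2) + 48*(-100) = (-11*(-15) + 9*(-7)**2) - 4800 = (165 + 9*49) - 4800 = (165 + 441) - 4800 = 606 - 4800 = -4194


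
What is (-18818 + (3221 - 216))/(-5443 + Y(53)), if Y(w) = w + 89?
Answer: 1757/589 ≈ 2.9830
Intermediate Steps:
Y(w) = 89 + w
(-18818 + (3221 - 216))/(-5443 + Y(53)) = (-18818 + (3221 - 216))/(-5443 + (89 + 53)) = (-18818 + 3005)/(-5443 + 142) = -15813/(-5301) = -15813*(-1/5301) = 1757/589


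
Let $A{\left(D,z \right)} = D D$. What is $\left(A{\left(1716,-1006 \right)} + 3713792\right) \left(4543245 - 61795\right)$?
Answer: $29839501789600$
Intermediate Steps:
$A{\left(D,z \right)} = D^{2}$
$\left(A{\left(1716,-1006 \right)} + 3713792\right) \left(4543245 - 61795\right) = \left(1716^{2} + 3713792\right) \left(4543245 - 61795\right) = \left(2944656 + 3713792\right) 4481450 = 6658448 \cdot 4481450 = 29839501789600$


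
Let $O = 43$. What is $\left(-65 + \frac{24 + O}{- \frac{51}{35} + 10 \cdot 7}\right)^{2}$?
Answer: $\frac{23589888100}{5755201} \approx 4098.9$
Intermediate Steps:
$\left(-65 + \frac{24 + O}{- \frac{51}{35} + 10 \cdot 7}\right)^{2} = \left(-65 + \frac{24 + 43}{- \frac{51}{35} + 10 \cdot 7}\right)^{2} = \left(-65 + \frac{67}{\left(-51\right) \frac{1}{35} + 70}\right)^{2} = \left(-65 + \frac{67}{- \frac{51}{35} + 70}\right)^{2} = \left(-65 + \frac{67}{\frac{2399}{35}}\right)^{2} = \left(-65 + 67 \cdot \frac{35}{2399}\right)^{2} = \left(-65 + \frac{2345}{2399}\right)^{2} = \left(- \frac{153590}{2399}\right)^{2} = \frac{23589888100}{5755201}$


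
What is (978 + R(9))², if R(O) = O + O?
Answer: 992016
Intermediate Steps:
R(O) = 2*O
(978 + R(9))² = (978 + 2*9)² = (978 + 18)² = 996² = 992016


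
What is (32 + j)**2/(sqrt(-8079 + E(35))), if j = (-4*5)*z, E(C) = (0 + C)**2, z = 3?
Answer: -392*I*sqrt(6854)/3427 ≈ -9.4699*I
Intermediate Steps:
E(C) = C**2
j = -60 (j = -4*5*3 = -20*3 = -60)
(32 + j)**2/(sqrt(-8079 + E(35))) = (32 - 60)**2/(sqrt(-8079 + 35**2)) = (-28)**2/(sqrt(-8079 + 1225)) = 784/(sqrt(-6854)) = 784/((I*sqrt(6854))) = 784*(-I*sqrt(6854)/6854) = -392*I*sqrt(6854)/3427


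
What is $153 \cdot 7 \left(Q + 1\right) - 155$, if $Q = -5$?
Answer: $-4439$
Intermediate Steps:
$153 \cdot 7 \left(Q + 1\right) - 155 = 153 \cdot 7 \left(-5 + 1\right) - 155 = 153 \cdot 7 \left(-4\right) - 155 = 153 \left(-28\right) - 155 = -4284 - 155 = -4439$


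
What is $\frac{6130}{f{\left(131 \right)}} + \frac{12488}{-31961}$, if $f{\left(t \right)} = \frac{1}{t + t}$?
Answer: $\frac{51331271172}{31961} \approx 1.6061 \cdot 10^{6}$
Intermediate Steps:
$f{\left(t \right)} = \frac{1}{2 t}$
$\frac{6130}{f{\left(131 \right)}} + \frac{12488}{-31961} = \frac{6130}{\frac{1}{2} \cdot \frac{1}{131}} + \frac{12488}{-31961} = \frac{6130}{\frac{1}{2} \cdot \frac{1}{131}} + 12488 \left(- \frac{1}{31961}\right) = 6130 \frac{1}{\frac{1}{262}} - \frac{12488}{31961} = 6130 \cdot 262 - \frac{12488}{31961} = 1606060 - \frac{12488}{31961} = \frac{51331271172}{31961}$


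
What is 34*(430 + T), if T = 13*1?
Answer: 15062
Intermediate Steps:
T = 13
34*(430 + T) = 34*(430 + 13) = 34*443 = 15062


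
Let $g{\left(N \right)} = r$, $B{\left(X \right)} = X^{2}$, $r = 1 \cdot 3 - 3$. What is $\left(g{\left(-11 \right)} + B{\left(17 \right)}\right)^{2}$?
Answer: $83521$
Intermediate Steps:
$r = 0$ ($r = 3 - 3 = 0$)
$g{\left(N \right)} = 0$
$\left(g{\left(-11 \right)} + B{\left(17 \right)}\right)^{2} = \left(0 + 17^{2}\right)^{2} = \left(0 + 289\right)^{2} = 289^{2} = 83521$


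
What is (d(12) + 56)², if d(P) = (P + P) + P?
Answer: 8464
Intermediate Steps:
d(P) = 3*P (d(P) = 2*P + P = 3*P)
(d(12) + 56)² = (3*12 + 56)² = (36 + 56)² = 92² = 8464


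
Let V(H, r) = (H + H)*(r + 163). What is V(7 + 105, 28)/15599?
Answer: 42784/15599 ≈ 2.7427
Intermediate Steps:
V(H, r) = 2*H*(163 + r) (V(H, r) = (2*H)*(163 + r) = 2*H*(163 + r))
V(7 + 105, 28)/15599 = (2*(7 + 105)*(163 + 28))/15599 = (2*112*191)*(1/15599) = 42784*(1/15599) = 42784/15599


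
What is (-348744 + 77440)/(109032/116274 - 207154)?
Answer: 2628800108/2007209597 ≈ 1.3097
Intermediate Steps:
(-348744 + 77440)/(109032/116274 - 207154) = -271304/(109032*(1/116274) - 207154) = -271304/(18172/19379 - 207154) = -271304/(-4014419194/19379) = -271304*(-19379/4014419194) = 2628800108/2007209597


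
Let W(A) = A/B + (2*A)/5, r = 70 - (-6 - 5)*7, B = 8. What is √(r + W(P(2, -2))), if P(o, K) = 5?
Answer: 3*√266/4 ≈ 12.232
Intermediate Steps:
r = 147 (r = 70 - (-11)*7 = 70 - 1*(-77) = 70 + 77 = 147)
W(A) = 21*A/40 (W(A) = A/8 + (2*A)/5 = A*(⅛) + (2*A)*(⅕) = A/8 + 2*A/5 = 21*A/40)
√(r + W(P(2, -2))) = √(147 + (21/40)*5) = √(147 + 21/8) = √(1197/8) = 3*√266/4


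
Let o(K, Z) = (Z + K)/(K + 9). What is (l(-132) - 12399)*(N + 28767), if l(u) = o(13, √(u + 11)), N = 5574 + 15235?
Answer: -6761298820/11 + 24788*I ≈ -6.1466e+8 + 24788.0*I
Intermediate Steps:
N = 20809
o(K, Z) = (K + Z)/(9 + K)
l(u) = 13/22 + √(11 + u)/22 (l(u) = (13 + √(u + 11))/(9 + 13) = (13 + √(11 + u))/22 = 13/22 + √(11 + u)/22)
(l(-132) - 12399)*(N + 28767) = ((13/22 + √(11 - 132)/22) - 12399)*(20809 + 28767) = ((13/22 + √(-121)/22) - 12399)*49576 = ((13/22 + (11*I)/22) - 12399)*49576 = ((13/22 + I/2) - 12399)*49576 = (-272765/22 + I/2)*49576 = -6761298820/11 + 24788*I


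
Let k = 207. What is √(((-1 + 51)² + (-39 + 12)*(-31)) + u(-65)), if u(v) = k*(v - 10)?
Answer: 2*I*√3047 ≈ 110.4*I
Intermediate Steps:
u(v) = -2070 + 207*v (u(v) = 207*(v - 10) = 207*(-10 + v) = -2070 + 207*v)
√(((-1 + 51)² + (-39 + 12)*(-31)) + u(-65)) = √(((-1 + 51)² + (-39 + 12)*(-31)) + (-2070 + 207*(-65))) = √((50² - 27*(-31)) + (-2070 - 13455)) = √((2500 + 837) - 15525) = √(3337 - 15525) = √(-12188) = 2*I*√3047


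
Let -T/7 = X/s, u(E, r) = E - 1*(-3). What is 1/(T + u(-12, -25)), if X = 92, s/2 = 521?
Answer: -521/5011 ≈ -0.10397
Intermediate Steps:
s = 1042 (s = 2*521 = 1042)
u(E, r) = 3 + E (u(E, r) = E + 3 = 3 + E)
T = -322/521 (T = -644/1042 = -7*46/521 = -322/521 ≈ -0.61804)
1/(T + u(-12, -25)) = 1/(-322/521 + (3 - 12)) = 1/(-322/521 - 9) = 1/(-5011/521) = -521/5011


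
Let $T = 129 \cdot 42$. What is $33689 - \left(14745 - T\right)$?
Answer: $24362$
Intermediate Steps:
$T = 5418$
$33689 - \left(14745 - T\right) = 33689 - \left(14745 - 5418\right) = 33689 - 9327 = 24362$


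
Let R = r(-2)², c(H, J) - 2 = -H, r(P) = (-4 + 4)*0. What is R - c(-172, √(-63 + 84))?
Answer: -174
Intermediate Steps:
r(P) = 0 (r(P) = 0*0 = 0)
c(H, J) = 2 - H
R = 0 (R = 0² = 0)
R - c(-172, √(-63 + 84)) = 0 - (2 - 1*(-172)) = 0 - (2 + 172) = 0 - 1*174 = 0 - 174 = -174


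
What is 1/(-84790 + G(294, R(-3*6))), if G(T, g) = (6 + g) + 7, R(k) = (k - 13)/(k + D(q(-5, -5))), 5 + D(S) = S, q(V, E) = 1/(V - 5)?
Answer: -231/19583177 ≈ -1.1796e-5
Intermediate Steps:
q(V, E) = 1/(-5 + V)
D(S) = -5 + S
R(k) = (-13 + k)/(-51/10 + k) (R(k) = (k - 13)/(k + (-5 + 1/(-5 - 5))) = (-13 + k)/(k + (-5 + 1/(-10))) = (-13 + k)/(k + (-5 - ⅒)) = (-13 + k)/(k - 51/10) = (-13 + k)/(-51/10 + k))
G(T, g) = 13 + g
1/(-84790 + G(294, R(-3*6))) = 1/(-84790 + (13 + 10*(-13 - 3*6)/(-51 + 10*(-3*6)))) = 1/(-84790 + (13 + 10*(-13 - 18)/(-51 + 10*(-18)))) = 1/(-84790 + (13 + 10*(-31)/(-51 - 180))) = 1/(-84790 + (13 + 10*(-31)/(-231))) = 1/(-84790 + (13 + 10*(-1/231)*(-31))) = 1/(-84790 + (13 + 310/231)) = 1/(-84790 + 3313/231) = 1/(-19583177/231) = -231/19583177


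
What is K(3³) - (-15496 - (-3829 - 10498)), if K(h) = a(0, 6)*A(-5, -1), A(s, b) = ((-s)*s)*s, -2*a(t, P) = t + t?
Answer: 1169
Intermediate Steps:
a(t, P) = -t (a(t, P) = -(t + t)/2 = -t)
A(s, b) = -s³ (A(s, b) = (-s²)*s = -s³)
K(h) = 0 (K(h) = (-1*0)*(-1*(-5)³) = 0*(-1*(-125)) = 0*125 = 0)
K(3³) - (-15496 - (-3829 - 10498)) = 0 - (-15496 - (-3829 - 10498)) = 0 - (-15496 - 1*(-14327)) = 0 - (-15496 + 14327) = 0 - 1*(-1169) = 0 + 1169 = 1169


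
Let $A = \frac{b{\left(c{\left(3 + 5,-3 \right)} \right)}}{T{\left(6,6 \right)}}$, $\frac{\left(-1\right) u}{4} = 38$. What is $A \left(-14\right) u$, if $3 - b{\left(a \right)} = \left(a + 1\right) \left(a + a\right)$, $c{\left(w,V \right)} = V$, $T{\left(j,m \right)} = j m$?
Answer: $-532$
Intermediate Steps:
$u = -152$ ($u = \left(-4\right) 38 = -152$)
$b{\left(a \right)} = 3 - 2 a \left(1 + a\right)$ ($b{\left(a \right)} = 3 - \left(a + 1\right) \left(a + a\right) = 3 - \left(1 + a\right) 2 a = 3 - 2 a \left(1 + a\right)$)
$A = - \frac{1}{4}$ ($A = \frac{3 - -6 - 2 \left(-3\right)^{2}}{6 \cdot 6} = \frac{3 + 6 - 18}{36} = \left(3 + 6 - 18\right) \frac{1}{36} = \left(-9\right) \frac{1}{36} = - \frac{1}{4} \approx -0.25$)
$A \left(-14\right) u = \left(- \frac{1}{4}\right) \left(-14\right) \left(-152\right) = \frac{7}{2} \left(-152\right) = -532$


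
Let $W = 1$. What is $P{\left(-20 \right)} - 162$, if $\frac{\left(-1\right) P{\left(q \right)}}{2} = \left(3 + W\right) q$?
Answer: $-2$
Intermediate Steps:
$P{\left(q \right)} = - 8 q$ ($P{\left(q \right)} = - 2 \left(3 + 1\right) q = - 2 \cdot 4 q = - 8 q$)
$P{\left(-20 \right)} - 162 = \left(-8\right) \left(-20\right) - 162 = 160 - 162 = -2$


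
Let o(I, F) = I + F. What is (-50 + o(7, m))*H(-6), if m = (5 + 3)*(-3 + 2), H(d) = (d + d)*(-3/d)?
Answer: 306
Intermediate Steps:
H(d) = -6 (H(d) = (2*d)*(-3/d) = -6)
m = -8 (m = 8*(-1) = -8)
o(I, F) = F + I
(-50 + o(7, m))*H(-6) = (-50 + (-8 + 7))*(-6) = (-50 - 1)*(-6) = -51*(-6) = 306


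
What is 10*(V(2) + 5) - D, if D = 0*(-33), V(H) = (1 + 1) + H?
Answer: 90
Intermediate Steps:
V(H) = 2 + H
D = 0
10*(V(2) + 5) - D = 10*((2 + 2) + 5) - 1*0 = 10*(4 + 5) + 0 = 10*9 + 0 = 90 + 0 = 90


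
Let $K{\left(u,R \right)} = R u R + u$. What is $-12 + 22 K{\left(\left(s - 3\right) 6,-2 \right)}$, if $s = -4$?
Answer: $-4632$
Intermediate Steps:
$K{\left(u,R \right)} = u + u R^{2}$ ($K{\left(u,R \right)} = u R^{2} + u = u + u R^{2}$)
$-12 + 22 K{\left(\left(s - 3\right) 6,-2 \right)} = -12 + 22 \left(-4 - 3\right) 6 \left(1 + \left(-2\right)^{2}\right) = -12 + 22 \left(-7\right) 6 \left(1 + 4\right) = -12 + 22 \left(\left(-42\right) 5\right) = -12 + 22 \left(-210\right) = -12 - 4620 = -4632$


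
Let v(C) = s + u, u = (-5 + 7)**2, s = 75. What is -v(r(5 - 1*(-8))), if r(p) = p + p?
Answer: -79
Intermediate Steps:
u = 4 (u = 2**2 = 4)
r(p) = 2*p
v(C) = 79 (v(C) = 75 + 4 = 79)
-v(r(5 - 1*(-8))) = -1*79 = -79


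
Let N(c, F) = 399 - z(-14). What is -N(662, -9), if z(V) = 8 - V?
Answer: -377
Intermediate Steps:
N(c, F) = 377 (N(c, F) = 399 - (8 - 1*(-14)) = 399 - (8 + 14) = 399 - 1*22 = 399 - 22 = 377)
-N(662, -9) = -1*377 = -377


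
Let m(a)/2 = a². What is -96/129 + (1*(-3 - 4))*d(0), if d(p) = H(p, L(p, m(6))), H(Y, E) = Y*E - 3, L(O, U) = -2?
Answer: 871/43 ≈ 20.256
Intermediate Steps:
m(a) = 2*a²
H(Y, E) = -3 + E*Y (H(Y, E) = E*Y - 3 = -3 + E*Y)
d(p) = -3 - 2*p
-96/129 + (1*(-3 - 4))*d(0) = -96/129 + (1*(-3 - 4))*(-3 - 2*0) = -96*1/129 + (1*(-7))*(-3 + 0) = -32/43 - 7*(-3) = -32/43 + 21 = 871/43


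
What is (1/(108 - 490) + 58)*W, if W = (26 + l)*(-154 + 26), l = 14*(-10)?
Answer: 161642880/191 ≈ 8.4630e+5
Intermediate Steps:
l = -140
W = 14592 (W = (26 - 140)*(-154 + 26) = -114*(-128) = 14592)
(1/(108 - 490) + 58)*W = (1/(108 - 490) + 58)*14592 = (1/(-382) + 58)*14592 = (-1/382 + 58)*14592 = (22155/382)*14592 = 161642880/191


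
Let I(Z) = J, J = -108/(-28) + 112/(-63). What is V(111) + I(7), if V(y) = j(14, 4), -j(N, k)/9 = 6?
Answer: -3271/63 ≈ -51.921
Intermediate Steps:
j(N, k) = -54 (j(N, k) = -9*6 = -54)
V(y) = -54
J = 131/63 (J = -108*(-1/28) + 112*(-1/63) = 27/7 - 16/9 = 131/63 ≈ 2.0794)
I(Z) = 131/63
V(111) + I(7) = -54 + 131/63 = -3271/63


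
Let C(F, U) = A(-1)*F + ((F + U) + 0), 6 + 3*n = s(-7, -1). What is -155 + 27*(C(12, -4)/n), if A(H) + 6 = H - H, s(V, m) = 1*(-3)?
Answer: 421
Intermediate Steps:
s(V, m) = -3
n = -3 (n = -2 + (⅓)*(-3) = -2 - 1 = -3)
A(H) = -6 (A(H) = -6 + (H - H) = -6 + 0 = -6)
C(F, U) = U - 5*F (C(F, U) = -6*F + ((F + U) + 0) = -6*F + (F + U) = U - 5*F)
-155 + 27*(C(12, -4)/n) = -155 + 27*((-4 - 5*12)/(-3)) = -155 + 27*((-4 - 60)*(-⅓)) = -155 + 27*(-64*(-⅓)) = -155 + 27*(64/3) = -155 + 576 = 421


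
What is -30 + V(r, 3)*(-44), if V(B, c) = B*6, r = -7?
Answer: 1818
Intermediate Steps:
V(B, c) = 6*B
-30 + V(r, 3)*(-44) = -30 + (6*(-7))*(-44) = -30 - 42*(-44) = -30 + 1848 = 1818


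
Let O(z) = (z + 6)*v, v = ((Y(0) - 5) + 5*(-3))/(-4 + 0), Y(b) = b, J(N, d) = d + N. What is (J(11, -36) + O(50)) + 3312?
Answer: 3567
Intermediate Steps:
J(N, d) = N + d
v = 5 (v = ((0 - 5) + 5*(-3))/(-4 + 0) = (-5 - 15)/(-4) = -20*(-¼) = 5)
O(z) = 30 + 5*z (O(z) = (z + 6)*5 = (6 + z)*5 = 30 + 5*z)
(J(11, -36) + O(50)) + 3312 = ((11 - 36) + (30 + 5*50)) + 3312 = (-25 + (30 + 250)) + 3312 = (-25 + 280) + 3312 = 255 + 3312 = 3567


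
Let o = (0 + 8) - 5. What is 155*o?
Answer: 465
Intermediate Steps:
o = 3 (o = 8 - 5 = 3)
155*o = 155*3 = 465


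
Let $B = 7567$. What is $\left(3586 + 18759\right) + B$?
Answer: $29912$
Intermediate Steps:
$\left(3586 + 18759\right) + B = \left(3586 + 18759\right) + 7567 = 22345 + 7567 = 29912$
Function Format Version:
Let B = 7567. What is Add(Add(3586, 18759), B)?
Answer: 29912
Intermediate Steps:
Add(Add(3586, 18759), B) = Add(Add(3586, 18759), 7567) = Add(22345, 7567) = 29912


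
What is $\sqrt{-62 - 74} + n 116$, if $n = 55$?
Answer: $6380 + 2 i \sqrt{34} \approx 6380.0 + 11.662 i$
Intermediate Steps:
$\sqrt{-62 - 74} + n 116 = \sqrt{-62 - 74} + 55 \cdot 116 = \sqrt{-136} + 6380 = 2 i \sqrt{34} + 6380 = 6380 + 2 i \sqrt{34}$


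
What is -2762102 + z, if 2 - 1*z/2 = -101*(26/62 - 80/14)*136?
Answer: -630940594/217 ≈ -2.9076e+6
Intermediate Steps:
z = -31564460/217 (z = 4 - 2*(-101*(26/62 - 80/14))*136 = 4 - 2*(-101*(26*(1/62) - 80*1/14))*136 = 4 - 2*(-101*(13/31 - 40/7))*136 = 4 - 2*(-101*(-1149/217))*136 = 4 - 232098*136/217 = 4 - 2*15782664/217 = 4 - 31565328/217 = -31564460/217 ≈ -1.4546e+5)
-2762102 + z = -2762102 - 31564460/217 = -630940594/217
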